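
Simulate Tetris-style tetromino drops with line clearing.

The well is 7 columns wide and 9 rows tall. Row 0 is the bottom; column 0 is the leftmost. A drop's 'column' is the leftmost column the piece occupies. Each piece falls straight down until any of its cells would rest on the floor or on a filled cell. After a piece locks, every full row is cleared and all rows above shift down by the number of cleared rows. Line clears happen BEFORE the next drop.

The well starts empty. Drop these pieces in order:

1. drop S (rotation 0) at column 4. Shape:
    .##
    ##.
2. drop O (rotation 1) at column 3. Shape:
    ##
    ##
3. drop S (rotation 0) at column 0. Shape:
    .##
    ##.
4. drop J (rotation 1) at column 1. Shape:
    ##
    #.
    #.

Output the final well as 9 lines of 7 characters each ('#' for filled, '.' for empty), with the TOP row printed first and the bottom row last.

Drop 1: S rot0 at col 4 lands with bottom-row=0; cleared 0 line(s) (total 0); column heights now [0 0 0 0 1 2 2], max=2
Drop 2: O rot1 at col 3 lands with bottom-row=1; cleared 0 line(s) (total 0); column heights now [0 0 0 3 3 2 2], max=3
Drop 3: S rot0 at col 0 lands with bottom-row=0; cleared 0 line(s) (total 0); column heights now [1 2 2 3 3 2 2], max=3
Drop 4: J rot1 at col 1 lands with bottom-row=2; cleared 0 line(s) (total 0); column heights now [1 5 5 3 3 2 2], max=5

Answer: .......
.......
.......
.......
.##....
.#.....
.#.##..
.######
##..##.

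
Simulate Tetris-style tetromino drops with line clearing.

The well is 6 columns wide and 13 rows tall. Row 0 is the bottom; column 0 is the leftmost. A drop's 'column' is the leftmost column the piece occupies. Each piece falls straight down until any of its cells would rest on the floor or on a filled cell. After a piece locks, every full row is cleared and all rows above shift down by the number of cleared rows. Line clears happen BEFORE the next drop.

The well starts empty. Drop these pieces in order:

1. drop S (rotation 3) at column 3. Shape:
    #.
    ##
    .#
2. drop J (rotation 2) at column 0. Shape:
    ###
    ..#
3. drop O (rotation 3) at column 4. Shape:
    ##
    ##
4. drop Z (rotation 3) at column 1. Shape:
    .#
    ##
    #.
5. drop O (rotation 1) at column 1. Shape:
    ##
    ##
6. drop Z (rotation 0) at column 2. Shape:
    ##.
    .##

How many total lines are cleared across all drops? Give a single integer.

Answer: 0

Derivation:
Drop 1: S rot3 at col 3 lands with bottom-row=0; cleared 0 line(s) (total 0); column heights now [0 0 0 3 2 0], max=3
Drop 2: J rot2 at col 0 lands with bottom-row=0; cleared 0 line(s) (total 0); column heights now [2 2 2 3 2 0], max=3
Drop 3: O rot3 at col 4 lands with bottom-row=2; cleared 0 line(s) (total 0); column heights now [2 2 2 3 4 4], max=4
Drop 4: Z rot3 at col 1 lands with bottom-row=2; cleared 0 line(s) (total 0); column heights now [2 4 5 3 4 4], max=5
Drop 5: O rot1 at col 1 lands with bottom-row=5; cleared 0 line(s) (total 0); column heights now [2 7 7 3 4 4], max=7
Drop 6: Z rot0 at col 2 lands with bottom-row=6; cleared 0 line(s) (total 0); column heights now [2 7 8 8 7 4], max=8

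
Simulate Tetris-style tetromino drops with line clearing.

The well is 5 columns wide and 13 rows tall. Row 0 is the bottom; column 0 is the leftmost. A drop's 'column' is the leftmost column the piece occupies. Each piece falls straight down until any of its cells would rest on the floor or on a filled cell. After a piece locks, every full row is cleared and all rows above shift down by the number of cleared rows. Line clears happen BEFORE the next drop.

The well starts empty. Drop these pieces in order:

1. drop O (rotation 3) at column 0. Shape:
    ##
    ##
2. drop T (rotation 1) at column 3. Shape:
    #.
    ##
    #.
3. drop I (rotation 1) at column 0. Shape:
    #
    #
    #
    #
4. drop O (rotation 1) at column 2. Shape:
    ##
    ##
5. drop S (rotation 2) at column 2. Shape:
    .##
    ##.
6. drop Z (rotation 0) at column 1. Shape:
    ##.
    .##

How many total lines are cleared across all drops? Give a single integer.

Answer: 0

Derivation:
Drop 1: O rot3 at col 0 lands with bottom-row=0; cleared 0 line(s) (total 0); column heights now [2 2 0 0 0], max=2
Drop 2: T rot1 at col 3 lands with bottom-row=0; cleared 0 line(s) (total 0); column heights now [2 2 0 3 2], max=3
Drop 3: I rot1 at col 0 lands with bottom-row=2; cleared 0 line(s) (total 0); column heights now [6 2 0 3 2], max=6
Drop 4: O rot1 at col 2 lands with bottom-row=3; cleared 0 line(s) (total 0); column heights now [6 2 5 5 2], max=6
Drop 5: S rot2 at col 2 lands with bottom-row=5; cleared 0 line(s) (total 0); column heights now [6 2 6 7 7], max=7
Drop 6: Z rot0 at col 1 lands with bottom-row=7; cleared 0 line(s) (total 0); column heights now [6 9 9 8 7], max=9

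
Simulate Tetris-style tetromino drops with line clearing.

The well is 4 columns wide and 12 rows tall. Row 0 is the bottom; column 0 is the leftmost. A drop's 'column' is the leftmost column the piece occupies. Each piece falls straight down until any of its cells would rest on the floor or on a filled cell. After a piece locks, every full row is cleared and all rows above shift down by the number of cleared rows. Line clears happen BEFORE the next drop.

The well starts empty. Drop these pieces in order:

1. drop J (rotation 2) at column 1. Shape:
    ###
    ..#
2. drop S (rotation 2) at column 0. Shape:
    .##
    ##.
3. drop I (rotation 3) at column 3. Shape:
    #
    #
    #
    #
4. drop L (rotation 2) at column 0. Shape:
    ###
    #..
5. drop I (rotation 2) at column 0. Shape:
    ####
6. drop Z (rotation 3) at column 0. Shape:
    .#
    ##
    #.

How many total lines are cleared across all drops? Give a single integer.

Answer: 3

Derivation:
Drop 1: J rot2 at col 1 lands with bottom-row=0; cleared 0 line(s) (total 0); column heights now [0 2 2 2], max=2
Drop 2: S rot2 at col 0 lands with bottom-row=2; cleared 0 line(s) (total 0); column heights now [3 4 4 2], max=4
Drop 3: I rot3 at col 3 lands with bottom-row=2; cleared 0 line(s) (total 0); column heights now [3 4 4 6], max=6
Drop 4: L rot2 at col 0 lands with bottom-row=3; cleared 2 line(s) (total 2); column heights now [3 3 2 4], max=4
Drop 5: I rot2 at col 0 lands with bottom-row=4; cleared 1 line(s) (total 3); column heights now [3 3 2 4], max=4
Drop 6: Z rot3 at col 0 lands with bottom-row=3; cleared 0 line(s) (total 3); column heights now [5 6 2 4], max=6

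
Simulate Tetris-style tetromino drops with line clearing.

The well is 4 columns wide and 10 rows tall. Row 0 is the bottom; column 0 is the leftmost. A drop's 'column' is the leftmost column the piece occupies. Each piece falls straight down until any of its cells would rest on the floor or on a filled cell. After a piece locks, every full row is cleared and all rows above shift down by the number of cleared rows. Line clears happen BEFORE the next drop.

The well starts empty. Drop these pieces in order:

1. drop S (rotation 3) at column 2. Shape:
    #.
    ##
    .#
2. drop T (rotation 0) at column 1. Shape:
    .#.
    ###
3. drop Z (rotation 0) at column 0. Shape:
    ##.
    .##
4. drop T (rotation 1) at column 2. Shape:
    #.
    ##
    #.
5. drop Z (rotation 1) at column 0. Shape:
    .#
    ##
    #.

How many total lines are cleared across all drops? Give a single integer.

Drop 1: S rot3 at col 2 lands with bottom-row=0; cleared 0 line(s) (total 0); column heights now [0 0 3 2], max=3
Drop 2: T rot0 at col 1 lands with bottom-row=3; cleared 0 line(s) (total 0); column heights now [0 4 5 4], max=5
Drop 3: Z rot0 at col 0 lands with bottom-row=5; cleared 0 line(s) (total 0); column heights now [7 7 6 4], max=7
Drop 4: T rot1 at col 2 lands with bottom-row=6; cleared 0 line(s) (total 0); column heights now [7 7 9 8], max=9
Drop 5: Z rot1 at col 0 lands with bottom-row=7; cleared 0 line(s) (total 0); column heights now [9 10 9 8], max=10

Answer: 0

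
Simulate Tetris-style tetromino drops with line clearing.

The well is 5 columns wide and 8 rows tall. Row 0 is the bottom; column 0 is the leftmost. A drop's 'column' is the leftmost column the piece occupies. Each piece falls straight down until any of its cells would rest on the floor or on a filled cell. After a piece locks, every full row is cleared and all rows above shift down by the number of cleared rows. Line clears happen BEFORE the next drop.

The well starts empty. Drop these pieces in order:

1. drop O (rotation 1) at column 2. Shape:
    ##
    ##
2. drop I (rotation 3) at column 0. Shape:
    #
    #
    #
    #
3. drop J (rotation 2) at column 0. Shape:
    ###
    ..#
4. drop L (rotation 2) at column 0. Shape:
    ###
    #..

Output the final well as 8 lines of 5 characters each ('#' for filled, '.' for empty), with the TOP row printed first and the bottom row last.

Answer: .....
###..
#....
###..
#.#..
#....
#.##.
#.##.

Derivation:
Drop 1: O rot1 at col 2 lands with bottom-row=0; cleared 0 line(s) (total 0); column heights now [0 0 2 2 0], max=2
Drop 2: I rot3 at col 0 lands with bottom-row=0; cleared 0 line(s) (total 0); column heights now [4 0 2 2 0], max=4
Drop 3: J rot2 at col 0 lands with bottom-row=3; cleared 0 line(s) (total 0); column heights now [5 5 5 2 0], max=5
Drop 4: L rot2 at col 0 lands with bottom-row=5; cleared 0 line(s) (total 0); column heights now [7 7 7 2 0], max=7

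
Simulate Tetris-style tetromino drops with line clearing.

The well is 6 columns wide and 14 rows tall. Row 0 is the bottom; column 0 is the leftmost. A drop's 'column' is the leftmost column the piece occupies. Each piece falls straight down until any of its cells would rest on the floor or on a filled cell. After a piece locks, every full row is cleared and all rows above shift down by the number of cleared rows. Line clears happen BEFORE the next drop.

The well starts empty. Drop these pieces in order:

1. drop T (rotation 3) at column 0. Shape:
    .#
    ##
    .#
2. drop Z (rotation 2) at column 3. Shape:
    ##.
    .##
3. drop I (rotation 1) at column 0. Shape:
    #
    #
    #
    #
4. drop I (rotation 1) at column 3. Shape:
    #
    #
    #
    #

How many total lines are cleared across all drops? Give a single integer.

Answer: 0

Derivation:
Drop 1: T rot3 at col 0 lands with bottom-row=0; cleared 0 line(s) (total 0); column heights now [2 3 0 0 0 0], max=3
Drop 2: Z rot2 at col 3 lands with bottom-row=0; cleared 0 line(s) (total 0); column heights now [2 3 0 2 2 1], max=3
Drop 3: I rot1 at col 0 lands with bottom-row=2; cleared 0 line(s) (total 0); column heights now [6 3 0 2 2 1], max=6
Drop 4: I rot1 at col 3 lands with bottom-row=2; cleared 0 line(s) (total 0); column heights now [6 3 0 6 2 1], max=6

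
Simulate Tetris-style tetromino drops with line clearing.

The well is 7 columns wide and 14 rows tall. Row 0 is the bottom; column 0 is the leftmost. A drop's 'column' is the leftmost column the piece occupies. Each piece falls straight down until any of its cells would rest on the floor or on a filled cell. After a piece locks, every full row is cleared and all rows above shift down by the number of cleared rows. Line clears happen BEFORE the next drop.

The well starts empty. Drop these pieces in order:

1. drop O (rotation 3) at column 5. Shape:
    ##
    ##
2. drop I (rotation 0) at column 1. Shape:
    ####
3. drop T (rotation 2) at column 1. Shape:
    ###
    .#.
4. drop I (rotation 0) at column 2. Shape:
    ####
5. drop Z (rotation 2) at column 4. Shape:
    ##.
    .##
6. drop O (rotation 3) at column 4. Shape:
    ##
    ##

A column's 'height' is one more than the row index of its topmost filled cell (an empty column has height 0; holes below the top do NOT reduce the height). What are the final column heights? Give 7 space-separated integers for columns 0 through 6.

Answer: 0 3 4 4 8 8 5

Derivation:
Drop 1: O rot3 at col 5 lands with bottom-row=0; cleared 0 line(s) (total 0); column heights now [0 0 0 0 0 2 2], max=2
Drop 2: I rot0 at col 1 lands with bottom-row=0; cleared 0 line(s) (total 0); column heights now [0 1 1 1 1 2 2], max=2
Drop 3: T rot2 at col 1 lands with bottom-row=1; cleared 0 line(s) (total 0); column heights now [0 3 3 3 1 2 2], max=3
Drop 4: I rot0 at col 2 lands with bottom-row=3; cleared 0 line(s) (total 0); column heights now [0 3 4 4 4 4 2], max=4
Drop 5: Z rot2 at col 4 lands with bottom-row=4; cleared 0 line(s) (total 0); column heights now [0 3 4 4 6 6 5], max=6
Drop 6: O rot3 at col 4 lands with bottom-row=6; cleared 0 line(s) (total 0); column heights now [0 3 4 4 8 8 5], max=8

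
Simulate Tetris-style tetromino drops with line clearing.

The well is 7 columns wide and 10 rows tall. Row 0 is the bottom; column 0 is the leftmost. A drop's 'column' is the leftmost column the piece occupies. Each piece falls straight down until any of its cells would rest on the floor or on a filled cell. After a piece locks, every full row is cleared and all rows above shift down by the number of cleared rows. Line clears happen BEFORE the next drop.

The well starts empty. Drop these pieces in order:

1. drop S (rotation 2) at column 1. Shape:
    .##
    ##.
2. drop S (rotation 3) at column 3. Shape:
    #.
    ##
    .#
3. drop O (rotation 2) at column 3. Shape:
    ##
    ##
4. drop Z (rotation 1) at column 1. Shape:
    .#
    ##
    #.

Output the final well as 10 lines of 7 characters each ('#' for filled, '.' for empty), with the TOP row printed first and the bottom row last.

Drop 1: S rot2 at col 1 lands with bottom-row=0; cleared 0 line(s) (total 0); column heights now [0 1 2 2 0 0 0], max=2
Drop 2: S rot3 at col 3 lands with bottom-row=1; cleared 0 line(s) (total 0); column heights now [0 1 2 4 3 0 0], max=4
Drop 3: O rot2 at col 3 lands with bottom-row=4; cleared 0 line(s) (total 0); column heights now [0 1 2 6 6 0 0], max=6
Drop 4: Z rot1 at col 1 lands with bottom-row=1; cleared 0 line(s) (total 0); column heights now [0 3 4 6 6 0 0], max=6

Answer: .......
.......
.......
.......
...##..
...##..
..##...
.####..
.####..
.##....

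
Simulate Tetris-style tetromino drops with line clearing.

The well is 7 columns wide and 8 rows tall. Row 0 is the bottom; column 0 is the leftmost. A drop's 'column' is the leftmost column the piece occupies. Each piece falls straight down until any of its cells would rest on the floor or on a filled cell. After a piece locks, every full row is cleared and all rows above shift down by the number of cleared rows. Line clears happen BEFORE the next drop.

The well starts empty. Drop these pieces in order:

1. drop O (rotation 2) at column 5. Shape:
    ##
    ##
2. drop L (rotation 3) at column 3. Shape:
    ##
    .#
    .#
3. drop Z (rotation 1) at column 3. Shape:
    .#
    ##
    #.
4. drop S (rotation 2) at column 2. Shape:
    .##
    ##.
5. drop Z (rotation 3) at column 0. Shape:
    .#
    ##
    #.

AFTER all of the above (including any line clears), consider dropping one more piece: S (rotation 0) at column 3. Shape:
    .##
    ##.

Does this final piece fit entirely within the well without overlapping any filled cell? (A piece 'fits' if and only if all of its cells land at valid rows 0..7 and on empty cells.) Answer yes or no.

Answer: no

Derivation:
Drop 1: O rot2 at col 5 lands with bottom-row=0; cleared 0 line(s) (total 0); column heights now [0 0 0 0 0 2 2], max=2
Drop 2: L rot3 at col 3 lands with bottom-row=0; cleared 0 line(s) (total 0); column heights now [0 0 0 3 3 2 2], max=3
Drop 3: Z rot1 at col 3 lands with bottom-row=3; cleared 0 line(s) (total 0); column heights now [0 0 0 5 6 2 2], max=6
Drop 4: S rot2 at col 2 lands with bottom-row=5; cleared 0 line(s) (total 0); column heights now [0 0 6 7 7 2 2], max=7
Drop 5: Z rot3 at col 0 lands with bottom-row=0; cleared 0 line(s) (total 0); column heights now [2 3 6 7 7 2 2], max=7
Test piece S rot0 at col 3 (width 3): heights before test = [2 3 6 7 7 2 2]; fits = False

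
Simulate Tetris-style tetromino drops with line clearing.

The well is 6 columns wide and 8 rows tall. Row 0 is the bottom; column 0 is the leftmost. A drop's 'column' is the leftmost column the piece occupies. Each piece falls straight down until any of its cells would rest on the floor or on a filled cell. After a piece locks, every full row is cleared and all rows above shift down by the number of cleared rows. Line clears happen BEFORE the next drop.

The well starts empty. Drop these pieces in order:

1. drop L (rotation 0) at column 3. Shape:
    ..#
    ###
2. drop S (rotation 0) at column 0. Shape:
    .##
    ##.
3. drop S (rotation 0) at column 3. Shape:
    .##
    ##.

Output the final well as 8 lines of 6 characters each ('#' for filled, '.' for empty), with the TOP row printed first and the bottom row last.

Answer: ......
......
......
......
......
....##
.#####
##.###

Derivation:
Drop 1: L rot0 at col 3 lands with bottom-row=0; cleared 0 line(s) (total 0); column heights now [0 0 0 1 1 2], max=2
Drop 2: S rot0 at col 0 lands with bottom-row=0; cleared 0 line(s) (total 0); column heights now [1 2 2 1 1 2], max=2
Drop 3: S rot0 at col 3 lands with bottom-row=1; cleared 0 line(s) (total 0); column heights now [1 2 2 2 3 3], max=3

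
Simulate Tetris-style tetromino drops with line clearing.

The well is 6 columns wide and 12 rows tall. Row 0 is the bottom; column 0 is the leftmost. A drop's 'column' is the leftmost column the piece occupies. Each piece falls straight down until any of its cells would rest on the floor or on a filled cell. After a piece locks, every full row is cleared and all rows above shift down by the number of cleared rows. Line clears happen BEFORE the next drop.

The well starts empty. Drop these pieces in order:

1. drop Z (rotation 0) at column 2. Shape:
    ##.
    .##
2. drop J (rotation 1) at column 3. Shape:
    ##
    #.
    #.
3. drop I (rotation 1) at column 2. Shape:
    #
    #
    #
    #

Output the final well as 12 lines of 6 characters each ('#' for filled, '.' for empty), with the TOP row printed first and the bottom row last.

Answer: ......
......
......
......
......
......
..#...
..###.
..##..
..##..
..##..
...##.

Derivation:
Drop 1: Z rot0 at col 2 lands with bottom-row=0; cleared 0 line(s) (total 0); column heights now [0 0 2 2 1 0], max=2
Drop 2: J rot1 at col 3 lands with bottom-row=2; cleared 0 line(s) (total 0); column heights now [0 0 2 5 5 0], max=5
Drop 3: I rot1 at col 2 lands with bottom-row=2; cleared 0 line(s) (total 0); column heights now [0 0 6 5 5 0], max=6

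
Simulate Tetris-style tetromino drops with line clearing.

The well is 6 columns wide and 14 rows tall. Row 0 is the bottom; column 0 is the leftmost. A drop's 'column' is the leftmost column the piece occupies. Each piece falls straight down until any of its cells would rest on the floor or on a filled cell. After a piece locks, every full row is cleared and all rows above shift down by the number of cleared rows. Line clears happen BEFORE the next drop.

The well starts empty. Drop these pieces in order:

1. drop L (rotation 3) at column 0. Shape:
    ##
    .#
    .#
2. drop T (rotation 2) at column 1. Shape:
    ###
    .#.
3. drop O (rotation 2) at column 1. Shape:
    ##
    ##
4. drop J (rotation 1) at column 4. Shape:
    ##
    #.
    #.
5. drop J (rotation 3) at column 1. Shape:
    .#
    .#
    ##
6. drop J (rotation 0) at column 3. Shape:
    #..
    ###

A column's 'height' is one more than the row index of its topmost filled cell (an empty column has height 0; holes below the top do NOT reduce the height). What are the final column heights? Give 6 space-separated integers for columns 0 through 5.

Answer: 3 7 9 6 5 5

Derivation:
Drop 1: L rot3 at col 0 lands with bottom-row=0; cleared 0 line(s) (total 0); column heights now [3 3 0 0 0 0], max=3
Drop 2: T rot2 at col 1 lands with bottom-row=2; cleared 0 line(s) (total 0); column heights now [3 4 4 4 0 0], max=4
Drop 3: O rot2 at col 1 lands with bottom-row=4; cleared 0 line(s) (total 0); column heights now [3 6 6 4 0 0], max=6
Drop 4: J rot1 at col 4 lands with bottom-row=0; cleared 0 line(s) (total 0); column heights now [3 6 6 4 3 3], max=6
Drop 5: J rot3 at col 1 lands with bottom-row=6; cleared 0 line(s) (total 0); column heights now [3 7 9 4 3 3], max=9
Drop 6: J rot0 at col 3 lands with bottom-row=4; cleared 0 line(s) (total 0); column heights now [3 7 9 6 5 5], max=9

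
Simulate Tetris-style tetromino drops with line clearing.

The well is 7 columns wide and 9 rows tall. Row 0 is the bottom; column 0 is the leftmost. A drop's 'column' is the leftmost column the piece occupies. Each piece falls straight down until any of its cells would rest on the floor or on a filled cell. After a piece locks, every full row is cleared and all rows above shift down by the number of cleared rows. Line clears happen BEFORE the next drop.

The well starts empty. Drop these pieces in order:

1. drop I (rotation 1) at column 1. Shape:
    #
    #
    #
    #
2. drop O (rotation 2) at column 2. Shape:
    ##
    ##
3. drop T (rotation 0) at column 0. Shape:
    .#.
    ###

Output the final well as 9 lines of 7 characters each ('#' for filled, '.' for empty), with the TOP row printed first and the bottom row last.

Drop 1: I rot1 at col 1 lands with bottom-row=0; cleared 0 line(s) (total 0); column heights now [0 4 0 0 0 0 0], max=4
Drop 2: O rot2 at col 2 lands with bottom-row=0; cleared 0 line(s) (total 0); column heights now [0 4 2 2 0 0 0], max=4
Drop 3: T rot0 at col 0 lands with bottom-row=4; cleared 0 line(s) (total 0); column heights now [5 6 5 2 0 0 0], max=6

Answer: .......
.......
.......
.#.....
###....
.#.....
.#.....
.###...
.###...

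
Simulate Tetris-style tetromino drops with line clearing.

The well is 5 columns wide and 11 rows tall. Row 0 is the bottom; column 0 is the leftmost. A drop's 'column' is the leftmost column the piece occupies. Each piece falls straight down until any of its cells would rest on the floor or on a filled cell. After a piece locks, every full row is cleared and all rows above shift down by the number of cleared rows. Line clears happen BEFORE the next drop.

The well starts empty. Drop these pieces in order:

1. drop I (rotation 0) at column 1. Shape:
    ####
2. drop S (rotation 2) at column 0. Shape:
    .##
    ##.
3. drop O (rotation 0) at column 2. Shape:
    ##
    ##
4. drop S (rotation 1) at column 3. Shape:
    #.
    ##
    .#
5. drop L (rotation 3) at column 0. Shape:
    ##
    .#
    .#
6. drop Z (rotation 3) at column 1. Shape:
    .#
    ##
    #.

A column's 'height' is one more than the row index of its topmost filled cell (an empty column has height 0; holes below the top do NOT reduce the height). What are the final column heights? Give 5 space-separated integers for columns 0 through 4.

Drop 1: I rot0 at col 1 lands with bottom-row=0; cleared 0 line(s) (total 0); column heights now [0 1 1 1 1], max=1
Drop 2: S rot2 at col 0 lands with bottom-row=1; cleared 0 line(s) (total 0); column heights now [2 3 3 1 1], max=3
Drop 3: O rot0 at col 2 lands with bottom-row=3; cleared 0 line(s) (total 0); column heights now [2 3 5 5 1], max=5
Drop 4: S rot1 at col 3 lands with bottom-row=4; cleared 0 line(s) (total 0); column heights now [2 3 5 7 6], max=7
Drop 5: L rot3 at col 0 lands with bottom-row=3; cleared 0 line(s) (total 0); column heights now [6 6 5 7 6], max=7
Drop 6: Z rot3 at col 1 lands with bottom-row=6; cleared 0 line(s) (total 0); column heights now [6 8 9 7 6], max=9

Answer: 6 8 9 7 6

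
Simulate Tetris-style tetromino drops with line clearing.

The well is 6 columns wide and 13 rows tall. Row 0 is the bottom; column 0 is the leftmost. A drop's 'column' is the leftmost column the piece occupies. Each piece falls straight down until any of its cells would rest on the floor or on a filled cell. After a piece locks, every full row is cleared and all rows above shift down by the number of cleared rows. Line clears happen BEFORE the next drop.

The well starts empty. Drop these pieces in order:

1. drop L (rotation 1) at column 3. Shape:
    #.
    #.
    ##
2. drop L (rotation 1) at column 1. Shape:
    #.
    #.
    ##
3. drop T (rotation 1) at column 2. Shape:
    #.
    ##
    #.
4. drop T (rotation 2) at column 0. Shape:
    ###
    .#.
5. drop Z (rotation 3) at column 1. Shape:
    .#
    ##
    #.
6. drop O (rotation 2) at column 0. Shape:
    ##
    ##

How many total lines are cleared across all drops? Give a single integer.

Answer: 0

Derivation:
Drop 1: L rot1 at col 3 lands with bottom-row=0; cleared 0 line(s) (total 0); column heights now [0 0 0 3 1 0], max=3
Drop 2: L rot1 at col 1 lands with bottom-row=0; cleared 0 line(s) (total 0); column heights now [0 3 1 3 1 0], max=3
Drop 3: T rot1 at col 2 lands with bottom-row=2; cleared 0 line(s) (total 0); column heights now [0 3 5 4 1 0], max=5
Drop 4: T rot2 at col 0 lands with bottom-row=4; cleared 0 line(s) (total 0); column heights now [6 6 6 4 1 0], max=6
Drop 5: Z rot3 at col 1 lands with bottom-row=6; cleared 0 line(s) (total 0); column heights now [6 8 9 4 1 0], max=9
Drop 6: O rot2 at col 0 lands with bottom-row=8; cleared 0 line(s) (total 0); column heights now [10 10 9 4 1 0], max=10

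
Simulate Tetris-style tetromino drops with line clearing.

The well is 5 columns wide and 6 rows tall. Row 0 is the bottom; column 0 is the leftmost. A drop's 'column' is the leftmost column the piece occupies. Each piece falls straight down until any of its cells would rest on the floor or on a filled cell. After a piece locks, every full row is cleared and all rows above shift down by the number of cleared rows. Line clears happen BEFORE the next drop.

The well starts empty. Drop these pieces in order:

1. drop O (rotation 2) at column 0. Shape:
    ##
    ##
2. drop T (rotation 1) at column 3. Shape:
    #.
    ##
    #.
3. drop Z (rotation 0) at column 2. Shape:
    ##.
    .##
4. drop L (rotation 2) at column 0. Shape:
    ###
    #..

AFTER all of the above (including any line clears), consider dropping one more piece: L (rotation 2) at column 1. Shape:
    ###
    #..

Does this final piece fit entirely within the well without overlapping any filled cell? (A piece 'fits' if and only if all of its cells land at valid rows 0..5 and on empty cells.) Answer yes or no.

Drop 1: O rot2 at col 0 lands with bottom-row=0; cleared 0 line(s) (total 0); column heights now [2 2 0 0 0], max=2
Drop 2: T rot1 at col 3 lands with bottom-row=0; cleared 0 line(s) (total 0); column heights now [2 2 0 3 2], max=3
Drop 3: Z rot0 at col 2 lands with bottom-row=3; cleared 0 line(s) (total 0); column heights now [2 2 5 5 4], max=5
Drop 4: L rot2 at col 0 lands with bottom-row=4; cleared 0 line(s) (total 0); column heights now [6 6 6 5 4], max=6
Test piece L rot2 at col 1 (width 3): heights before test = [6 6 6 5 4]; fits = False

Answer: no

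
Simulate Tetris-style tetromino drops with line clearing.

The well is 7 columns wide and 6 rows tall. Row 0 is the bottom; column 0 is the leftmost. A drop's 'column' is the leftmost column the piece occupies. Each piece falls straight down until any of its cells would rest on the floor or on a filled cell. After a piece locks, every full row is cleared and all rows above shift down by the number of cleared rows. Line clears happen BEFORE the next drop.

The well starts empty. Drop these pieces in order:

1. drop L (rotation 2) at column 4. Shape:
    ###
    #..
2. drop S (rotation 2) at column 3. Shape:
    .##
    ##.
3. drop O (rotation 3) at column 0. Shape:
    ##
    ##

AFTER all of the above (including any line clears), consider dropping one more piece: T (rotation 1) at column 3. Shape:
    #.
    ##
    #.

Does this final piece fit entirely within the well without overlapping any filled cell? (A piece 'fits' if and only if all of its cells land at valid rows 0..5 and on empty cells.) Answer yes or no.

Drop 1: L rot2 at col 4 lands with bottom-row=0; cleared 0 line(s) (total 0); column heights now [0 0 0 0 2 2 2], max=2
Drop 2: S rot2 at col 3 lands with bottom-row=2; cleared 0 line(s) (total 0); column heights now [0 0 0 3 4 4 2], max=4
Drop 3: O rot3 at col 0 lands with bottom-row=0; cleared 0 line(s) (total 0); column heights now [2 2 0 3 4 4 2], max=4
Test piece T rot1 at col 3 (width 2): heights before test = [2 2 0 3 4 4 2]; fits = True

Answer: yes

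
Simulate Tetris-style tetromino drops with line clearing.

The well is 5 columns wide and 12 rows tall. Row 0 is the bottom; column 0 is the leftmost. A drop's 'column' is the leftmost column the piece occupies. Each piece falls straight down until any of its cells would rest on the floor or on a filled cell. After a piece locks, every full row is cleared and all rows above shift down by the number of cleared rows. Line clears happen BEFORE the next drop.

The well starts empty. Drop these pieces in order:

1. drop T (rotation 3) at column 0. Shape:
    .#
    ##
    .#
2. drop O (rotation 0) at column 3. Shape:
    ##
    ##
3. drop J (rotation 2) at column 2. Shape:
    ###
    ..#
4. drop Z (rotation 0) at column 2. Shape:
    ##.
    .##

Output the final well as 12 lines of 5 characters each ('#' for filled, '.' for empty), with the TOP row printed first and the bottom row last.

Drop 1: T rot3 at col 0 lands with bottom-row=0; cleared 0 line(s) (total 0); column heights now [2 3 0 0 0], max=3
Drop 2: O rot0 at col 3 lands with bottom-row=0; cleared 0 line(s) (total 0); column heights now [2 3 0 2 2], max=3
Drop 3: J rot2 at col 2 lands with bottom-row=2; cleared 0 line(s) (total 0); column heights now [2 3 4 4 4], max=4
Drop 4: Z rot0 at col 2 lands with bottom-row=4; cleared 0 line(s) (total 0); column heights now [2 3 6 6 5], max=6

Answer: .....
.....
.....
.....
.....
.....
..##.
...##
..###
.#..#
##.##
.#.##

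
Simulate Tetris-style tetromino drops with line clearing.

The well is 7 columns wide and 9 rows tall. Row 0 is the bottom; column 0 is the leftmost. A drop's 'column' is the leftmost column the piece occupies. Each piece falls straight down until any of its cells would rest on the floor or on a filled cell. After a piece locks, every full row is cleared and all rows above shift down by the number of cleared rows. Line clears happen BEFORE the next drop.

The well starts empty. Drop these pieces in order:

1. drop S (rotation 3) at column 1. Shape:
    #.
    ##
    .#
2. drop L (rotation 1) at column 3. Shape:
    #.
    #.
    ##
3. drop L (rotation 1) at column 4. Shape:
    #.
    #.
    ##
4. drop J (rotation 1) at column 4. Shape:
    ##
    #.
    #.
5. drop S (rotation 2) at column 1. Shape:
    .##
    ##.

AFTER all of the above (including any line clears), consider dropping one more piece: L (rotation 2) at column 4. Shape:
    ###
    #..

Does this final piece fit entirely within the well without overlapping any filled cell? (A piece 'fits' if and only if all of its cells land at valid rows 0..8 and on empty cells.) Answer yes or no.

Drop 1: S rot3 at col 1 lands with bottom-row=0; cleared 0 line(s) (total 0); column heights now [0 3 2 0 0 0 0], max=3
Drop 2: L rot1 at col 3 lands with bottom-row=0; cleared 0 line(s) (total 0); column heights now [0 3 2 3 1 0 0], max=3
Drop 3: L rot1 at col 4 lands with bottom-row=1; cleared 0 line(s) (total 0); column heights now [0 3 2 3 4 2 0], max=4
Drop 4: J rot1 at col 4 lands with bottom-row=4; cleared 0 line(s) (total 0); column heights now [0 3 2 3 7 7 0], max=7
Drop 5: S rot2 at col 1 lands with bottom-row=3; cleared 0 line(s) (total 0); column heights now [0 4 5 5 7 7 0], max=7
Test piece L rot2 at col 4 (width 3): heights before test = [0 4 5 5 7 7 0]; fits = True

Answer: yes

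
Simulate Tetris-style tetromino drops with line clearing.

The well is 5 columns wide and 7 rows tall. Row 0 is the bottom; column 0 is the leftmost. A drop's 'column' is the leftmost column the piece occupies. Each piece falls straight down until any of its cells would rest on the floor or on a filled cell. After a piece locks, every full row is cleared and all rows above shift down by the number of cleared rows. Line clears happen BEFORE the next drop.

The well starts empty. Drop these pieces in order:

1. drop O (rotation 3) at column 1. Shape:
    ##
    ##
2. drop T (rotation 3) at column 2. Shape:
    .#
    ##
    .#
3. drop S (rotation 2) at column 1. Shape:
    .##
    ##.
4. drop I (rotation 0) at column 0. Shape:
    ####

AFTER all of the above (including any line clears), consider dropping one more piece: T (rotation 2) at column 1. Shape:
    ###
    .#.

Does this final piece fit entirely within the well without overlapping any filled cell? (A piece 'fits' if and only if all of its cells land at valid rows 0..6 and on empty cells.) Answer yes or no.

Answer: no

Derivation:
Drop 1: O rot3 at col 1 lands with bottom-row=0; cleared 0 line(s) (total 0); column heights now [0 2 2 0 0], max=2
Drop 2: T rot3 at col 2 lands with bottom-row=1; cleared 0 line(s) (total 0); column heights now [0 2 3 4 0], max=4
Drop 3: S rot2 at col 1 lands with bottom-row=3; cleared 0 line(s) (total 0); column heights now [0 4 5 5 0], max=5
Drop 4: I rot0 at col 0 lands with bottom-row=5; cleared 0 line(s) (total 0); column heights now [6 6 6 6 0], max=6
Test piece T rot2 at col 1 (width 3): heights before test = [6 6 6 6 0]; fits = False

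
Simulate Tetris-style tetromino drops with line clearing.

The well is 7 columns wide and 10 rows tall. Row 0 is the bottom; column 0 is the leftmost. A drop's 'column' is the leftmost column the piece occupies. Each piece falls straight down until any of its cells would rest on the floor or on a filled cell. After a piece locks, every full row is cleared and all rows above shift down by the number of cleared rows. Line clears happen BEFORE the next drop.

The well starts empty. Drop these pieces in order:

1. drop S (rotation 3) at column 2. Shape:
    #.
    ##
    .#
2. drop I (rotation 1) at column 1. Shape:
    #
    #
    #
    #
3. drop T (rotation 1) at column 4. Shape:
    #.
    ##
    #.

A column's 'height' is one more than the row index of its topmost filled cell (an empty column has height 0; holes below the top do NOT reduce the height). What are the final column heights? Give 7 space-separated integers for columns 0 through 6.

Answer: 0 4 3 2 3 2 0

Derivation:
Drop 1: S rot3 at col 2 lands with bottom-row=0; cleared 0 line(s) (total 0); column heights now [0 0 3 2 0 0 0], max=3
Drop 2: I rot1 at col 1 lands with bottom-row=0; cleared 0 line(s) (total 0); column heights now [0 4 3 2 0 0 0], max=4
Drop 3: T rot1 at col 4 lands with bottom-row=0; cleared 0 line(s) (total 0); column heights now [0 4 3 2 3 2 0], max=4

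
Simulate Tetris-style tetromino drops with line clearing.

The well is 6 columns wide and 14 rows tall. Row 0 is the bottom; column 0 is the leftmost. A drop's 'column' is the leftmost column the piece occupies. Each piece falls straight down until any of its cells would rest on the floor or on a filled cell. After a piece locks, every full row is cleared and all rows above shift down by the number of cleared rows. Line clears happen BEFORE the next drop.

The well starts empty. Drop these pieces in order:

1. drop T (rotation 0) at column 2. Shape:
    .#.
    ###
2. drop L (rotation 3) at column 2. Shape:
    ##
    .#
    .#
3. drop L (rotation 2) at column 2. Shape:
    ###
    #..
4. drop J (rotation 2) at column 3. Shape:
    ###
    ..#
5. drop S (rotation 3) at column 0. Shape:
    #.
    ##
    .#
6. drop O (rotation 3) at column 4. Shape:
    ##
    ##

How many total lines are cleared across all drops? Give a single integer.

Drop 1: T rot0 at col 2 lands with bottom-row=0; cleared 0 line(s) (total 0); column heights now [0 0 1 2 1 0], max=2
Drop 2: L rot3 at col 2 lands with bottom-row=2; cleared 0 line(s) (total 0); column heights now [0 0 5 5 1 0], max=5
Drop 3: L rot2 at col 2 lands with bottom-row=5; cleared 0 line(s) (total 0); column heights now [0 0 7 7 7 0], max=7
Drop 4: J rot2 at col 3 lands with bottom-row=6; cleared 0 line(s) (total 0); column heights now [0 0 7 8 8 8], max=8
Drop 5: S rot3 at col 0 lands with bottom-row=0; cleared 0 line(s) (total 0); column heights now [3 2 7 8 8 8], max=8
Drop 6: O rot3 at col 4 lands with bottom-row=8; cleared 0 line(s) (total 0); column heights now [3 2 7 8 10 10], max=10

Answer: 0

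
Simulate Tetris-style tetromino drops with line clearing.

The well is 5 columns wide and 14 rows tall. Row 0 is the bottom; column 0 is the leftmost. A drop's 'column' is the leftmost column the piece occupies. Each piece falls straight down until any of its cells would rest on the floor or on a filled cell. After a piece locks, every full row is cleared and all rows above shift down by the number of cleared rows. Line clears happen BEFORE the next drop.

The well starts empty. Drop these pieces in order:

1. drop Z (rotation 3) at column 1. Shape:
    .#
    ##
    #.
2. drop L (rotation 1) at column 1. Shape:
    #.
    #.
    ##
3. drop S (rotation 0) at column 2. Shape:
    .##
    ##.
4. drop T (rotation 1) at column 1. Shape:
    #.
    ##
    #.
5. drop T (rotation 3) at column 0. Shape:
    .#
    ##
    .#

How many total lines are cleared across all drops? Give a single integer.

Drop 1: Z rot3 at col 1 lands with bottom-row=0; cleared 0 line(s) (total 0); column heights now [0 2 3 0 0], max=3
Drop 2: L rot1 at col 1 lands with bottom-row=3; cleared 0 line(s) (total 0); column heights now [0 6 4 0 0], max=6
Drop 3: S rot0 at col 2 lands with bottom-row=4; cleared 0 line(s) (total 0); column heights now [0 6 5 6 6], max=6
Drop 4: T rot1 at col 1 lands with bottom-row=6; cleared 0 line(s) (total 0); column heights now [0 9 8 6 6], max=9
Drop 5: T rot3 at col 0 lands with bottom-row=9; cleared 0 line(s) (total 0); column heights now [11 12 8 6 6], max=12

Answer: 0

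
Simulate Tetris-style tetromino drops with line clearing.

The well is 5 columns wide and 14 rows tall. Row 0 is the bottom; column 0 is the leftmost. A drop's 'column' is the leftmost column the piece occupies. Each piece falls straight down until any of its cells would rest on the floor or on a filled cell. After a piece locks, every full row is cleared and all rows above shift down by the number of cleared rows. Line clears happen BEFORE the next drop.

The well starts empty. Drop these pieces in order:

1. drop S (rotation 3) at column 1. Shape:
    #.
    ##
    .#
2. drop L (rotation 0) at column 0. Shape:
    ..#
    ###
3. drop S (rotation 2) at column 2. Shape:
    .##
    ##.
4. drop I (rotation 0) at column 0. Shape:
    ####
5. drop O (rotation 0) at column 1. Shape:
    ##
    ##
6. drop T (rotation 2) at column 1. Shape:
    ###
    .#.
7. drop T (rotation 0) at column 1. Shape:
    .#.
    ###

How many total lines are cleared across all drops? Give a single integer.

Answer: 0

Derivation:
Drop 1: S rot3 at col 1 lands with bottom-row=0; cleared 0 line(s) (total 0); column heights now [0 3 2 0 0], max=3
Drop 2: L rot0 at col 0 lands with bottom-row=3; cleared 0 line(s) (total 0); column heights now [4 4 5 0 0], max=5
Drop 3: S rot2 at col 2 lands with bottom-row=5; cleared 0 line(s) (total 0); column heights now [4 4 6 7 7], max=7
Drop 4: I rot0 at col 0 lands with bottom-row=7; cleared 0 line(s) (total 0); column heights now [8 8 8 8 7], max=8
Drop 5: O rot0 at col 1 lands with bottom-row=8; cleared 0 line(s) (total 0); column heights now [8 10 10 8 7], max=10
Drop 6: T rot2 at col 1 lands with bottom-row=10; cleared 0 line(s) (total 0); column heights now [8 12 12 12 7], max=12
Drop 7: T rot0 at col 1 lands with bottom-row=12; cleared 0 line(s) (total 0); column heights now [8 13 14 13 7], max=14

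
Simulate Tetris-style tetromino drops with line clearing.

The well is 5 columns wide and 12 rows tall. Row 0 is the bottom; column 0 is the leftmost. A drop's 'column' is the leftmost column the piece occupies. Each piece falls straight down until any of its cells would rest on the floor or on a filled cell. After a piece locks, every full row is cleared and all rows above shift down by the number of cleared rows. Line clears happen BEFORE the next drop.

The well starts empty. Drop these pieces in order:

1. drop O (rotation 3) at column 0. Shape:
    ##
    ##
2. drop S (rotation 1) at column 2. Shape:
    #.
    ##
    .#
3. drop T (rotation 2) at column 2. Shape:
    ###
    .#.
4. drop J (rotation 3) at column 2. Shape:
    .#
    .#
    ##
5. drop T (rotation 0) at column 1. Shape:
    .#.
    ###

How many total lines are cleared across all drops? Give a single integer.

Drop 1: O rot3 at col 0 lands with bottom-row=0; cleared 0 line(s) (total 0); column heights now [2 2 0 0 0], max=2
Drop 2: S rot1 at col 2 lands with bottom-row=0; cleared 0 line(s) (total 0); column heights now [2 2 3 2 0], max=3
Drop 3: T rot2 at col 2 lands with bottom-row=2; cleared 0 line(s) (total 0); column heights now [2 2 4 4 4], max=4
Drop 4: J rot3 at col 2 lands with bottom-row=4; cleared 0 line(s) (total 0); column heights now [2 2 5 7 4], max=7
Drop 5: T rot0 at col 1 lands with bottom-row=7; cleared 0 line(s) (total 0); column heights now [2 8 9 8 4], max=9

Answer: 0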